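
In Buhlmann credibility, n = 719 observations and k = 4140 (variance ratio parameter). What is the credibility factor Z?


Z = n / (n + k)
= 719 / (719 + 4140)
= 719 / 4859
= 0.148


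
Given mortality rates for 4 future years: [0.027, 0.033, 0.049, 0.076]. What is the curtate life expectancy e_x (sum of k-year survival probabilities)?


e_x = sum_{k=1}^{n} k_p_x
k_p_x values:
  1_p_x = 0.973
  2_p_x = 0.940891
  3_p_x = 0.894787
  4_p_x = 0.826784
e_x = 3.6355


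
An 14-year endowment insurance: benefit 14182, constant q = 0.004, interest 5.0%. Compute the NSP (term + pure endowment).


Term component = 548.8876
Pure endowment = 14_p_x * v^14 * benefit = 0.945433 * 0.505068 * 14182 = 6772.0169
NSP = 7320.9045


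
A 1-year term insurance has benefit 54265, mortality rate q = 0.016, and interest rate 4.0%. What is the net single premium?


NSP = benefit * q * v
v = 1/(1+i) = 0.961538
NSP = 54265 * 0.016 * 0.961538
= 834.8462


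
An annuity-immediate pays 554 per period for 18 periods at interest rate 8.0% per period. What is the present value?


PV = PMT * (1 - (1+i)^(-n)) / i
= 554 * (1 - (1+0.08)^(-18)) / 0.08
= 554 * (1 - 0.250249) / 0.08
= 554 * 9.371887
= 5192.0255


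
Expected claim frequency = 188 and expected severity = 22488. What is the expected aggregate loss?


E[S] = E[N] * E[X]
= 188 * 22488
= 4.2277e+06


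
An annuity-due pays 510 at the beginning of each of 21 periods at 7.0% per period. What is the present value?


PV_due = PMT * (1-(1+i)^(-n))/i * (1+i)
PV_immediate = 5526.1189
PV_due = 5526.1189 * 1.07
= 5912.9473


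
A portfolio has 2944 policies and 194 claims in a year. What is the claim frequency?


frequency = claims / policies
= 194 / 2944
= 0.0659


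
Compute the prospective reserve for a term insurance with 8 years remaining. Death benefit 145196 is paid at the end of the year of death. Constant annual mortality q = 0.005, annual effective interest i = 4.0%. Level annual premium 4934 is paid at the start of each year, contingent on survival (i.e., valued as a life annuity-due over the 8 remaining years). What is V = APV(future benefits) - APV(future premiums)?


v = 1/(1+i) = 0.961538
APV(future benefits) per unit = sum_{k=0}^{7} k_p_x * q * v^(k+1) = 0.033115
APV(future benefits) = 145196 * 0.033115 = 4808.1011
Life annuity-due factor ä_{x:8} = sum_{k=0}^{7} k_p_x * v^k = 6.887828
APV(future premiums) = 4934 * 6.887828 = 33984.5415
V = 4808.1011 - 33984.5415
= -29176.4404


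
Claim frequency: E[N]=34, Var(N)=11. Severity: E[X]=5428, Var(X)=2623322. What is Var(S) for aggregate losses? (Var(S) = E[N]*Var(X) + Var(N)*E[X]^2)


Var(S) = E[N]*Var(X) + Var(N)*E[X]^2
= 34*2623322 + 11*5428^2
= 89192948 + 324095024
= 4.1329e+08


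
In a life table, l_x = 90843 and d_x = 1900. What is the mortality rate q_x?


q_x = d_x / l_x
= 1900 / 90843
= 0.0209


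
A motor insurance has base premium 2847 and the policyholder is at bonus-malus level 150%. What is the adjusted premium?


adjusted = base * BM_level / 100
= 2847 * 150 / 100
= 2847 * 1.5
= 4270.5


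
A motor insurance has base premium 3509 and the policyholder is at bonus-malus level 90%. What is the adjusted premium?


adjusted = base * BM_level / 100
= 3509 * 90 / 100
= 3509 * 0.9
= 3158.1


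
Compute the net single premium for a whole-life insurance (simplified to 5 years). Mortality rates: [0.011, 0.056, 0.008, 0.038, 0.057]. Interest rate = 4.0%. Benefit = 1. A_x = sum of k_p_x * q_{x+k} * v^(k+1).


v = 0.961538
Year 0: k_p_x=1.0, q=0.011, term=0.010577
Year 1: k_p_x=0.989, q=0.056, term=0.051206
Year 2: k_p_x=0.933616, q=0.008, term=0.00664
Year 3: k_p_x=0.926147, q=0.038, term=0.030084
Year 4: k_p_x=0.890953, q=0.057, term=0.041741
A_x = 0.1402


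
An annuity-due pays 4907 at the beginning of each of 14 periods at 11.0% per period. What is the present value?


PV_due = PMT * (1-(1+i)^(-n))/i * (1+i)
PV_immediate = 34260.0127
PV_due = 34260.0127 * 1.11
= 38028.6141


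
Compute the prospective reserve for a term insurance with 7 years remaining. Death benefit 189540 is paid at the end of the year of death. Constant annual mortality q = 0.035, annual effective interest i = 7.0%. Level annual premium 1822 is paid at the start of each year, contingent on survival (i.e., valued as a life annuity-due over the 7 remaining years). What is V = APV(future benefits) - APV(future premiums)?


v = 1/(1+i) = 0.934579
APV(future benefits) per unit = sum_{k=0}^{6} k_p_x * q * v^(k+1) = 0.171569
APV(future benefits) = 189540 * 0.171569 = 32519.1372
Life annuity-due factor ä_{x:7} = sum_{k=0}^{6} k_p_x * v^k = 5.245101
APV(future premiums) = 1822 * 5.245101 = 9556.5744
V = 32519.1372 - 9556.5744
= 22962.5629


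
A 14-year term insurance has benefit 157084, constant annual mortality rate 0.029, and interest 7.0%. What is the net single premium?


NSP = benefit * sum_{k=0}^{n-1} k_p_x * q * v^(k+1)
With constant q=0.029, v=0.934579
Sum = 0.217688
NSP = 157084 * 0.217688
= 34195.2233


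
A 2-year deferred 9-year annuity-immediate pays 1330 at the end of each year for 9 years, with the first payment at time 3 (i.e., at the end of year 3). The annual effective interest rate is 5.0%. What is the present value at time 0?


PV at time 2 of the 9-year annuity-immediate:
a_n = 1330 * (1-(1+0.05)^(-9))/0.05 = 9453.4028
Discount back 2 years to time 0:
PV = 9453.4028 * (1+0.05)^(-2)
= 9453.4028 * 0.907029
= 8574.515


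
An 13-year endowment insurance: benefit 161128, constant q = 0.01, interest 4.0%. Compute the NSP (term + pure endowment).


Term component = 15242.1807
Pure endowment = 13_p_x * v^13 * benefit = 0.877521 * 0.600574 * 161128 = 84917.0963
NSP = 100159.2771


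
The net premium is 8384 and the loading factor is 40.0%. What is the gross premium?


Gross = net * (1 + loading)
= 8384 * (1 + 0.4)
= 8384 * 1.4
= 11737.6


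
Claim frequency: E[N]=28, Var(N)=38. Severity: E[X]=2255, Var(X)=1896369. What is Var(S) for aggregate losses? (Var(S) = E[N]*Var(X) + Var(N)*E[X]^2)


Var(S) = E[N]*Var(X) + Var(N)*E[X]^2
= 28*1896369 + 38*2255^2
= 53098332 + 193230950
= 2.4633e+08


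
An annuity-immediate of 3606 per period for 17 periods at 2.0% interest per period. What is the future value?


FV = PMT * ((1+i)^n - 1) / i
= 3606 * ((1.02)^17 - 1) / 0.02
= 3606 * (1.400241 - 1) / 0.02
= 72163.5279


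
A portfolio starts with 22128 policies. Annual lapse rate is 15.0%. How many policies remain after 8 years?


remaining = initial * (1 - lapse)^years
= 22128 * (1 - 0.15)^8
= 22128 * 0.272491
= 6029.6703


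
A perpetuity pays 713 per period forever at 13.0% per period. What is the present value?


PV = PMT / i
= 713 / 0.13
= 5484.6154


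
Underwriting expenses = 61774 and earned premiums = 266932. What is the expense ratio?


Expense ratio = expenses / premiums
= 61774 / 266932
= 0.2314


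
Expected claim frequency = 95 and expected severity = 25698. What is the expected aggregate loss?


E[S] = E[N] * E[X]
= 95 * 25698
= 2.4413e+06


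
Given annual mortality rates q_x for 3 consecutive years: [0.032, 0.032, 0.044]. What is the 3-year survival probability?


p_k = 1 - q_k for each year
Survival = product of (1 - q_k)
= 0.968 * 0.968 * 0.956
= 0.8958


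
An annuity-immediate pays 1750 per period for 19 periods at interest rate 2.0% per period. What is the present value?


PV = PMT * (1 - (1+i)^(-n)) / i
= 1750 * (1 - (1+0.02)^(-19)) / 0.02
= 1750 * (1 - 0.686431) / 0.02
= 1750 * 15.678462
= 27437.3085


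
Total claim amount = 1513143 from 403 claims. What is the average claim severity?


severity = total / number
= 1513143 / 403
= 3754.6973


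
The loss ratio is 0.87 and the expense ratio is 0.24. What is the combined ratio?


Combined ratio = loss ratio + expense ratio
= 0.87 + 0.24
= 1.11


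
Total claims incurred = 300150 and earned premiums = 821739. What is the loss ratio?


Loss ratio = claims / premiums
= 300150 / 821739
= 0.3653


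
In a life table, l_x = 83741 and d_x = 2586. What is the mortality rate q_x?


q_x = d_x / l_x
= 2586 / 83741
= 0.0309


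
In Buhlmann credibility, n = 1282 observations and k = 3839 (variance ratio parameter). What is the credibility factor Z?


Z = n / (n + k)
= 1282 / (1282 + 3839)
= 1282 / 5121
= 0.2503


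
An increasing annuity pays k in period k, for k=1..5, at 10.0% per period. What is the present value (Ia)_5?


(Ia)_n = sum_{k=1}^{n} k * v^k, v = 1/(1+i)
v = 0.909091
Sum computed term by term:
(Ia)_5 = 10.6526


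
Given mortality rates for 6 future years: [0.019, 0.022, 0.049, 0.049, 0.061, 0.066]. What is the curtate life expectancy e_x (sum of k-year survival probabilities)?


e_x = sum_{k=1}^{n} k_p_x
k_p_x values:
  1_p_x = 0.981
  2_p_x = 0.959418
  3_p_x = 0.912407
  4_p_x = 0.867699
  5_p_x = 0.814769
  6_p_x = 0.760994
e_x = 5.2963


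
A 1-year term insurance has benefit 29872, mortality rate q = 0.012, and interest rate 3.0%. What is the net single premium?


NSP = benefit * q * v
v = 1/(1+i) = 0.970874
NSP = 29872 * 0.012 * 0.970874
= 348.0233


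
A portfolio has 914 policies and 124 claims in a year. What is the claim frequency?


frequency = claims / policies
= 124 / 914
= 0.1357


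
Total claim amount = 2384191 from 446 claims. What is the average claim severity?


severity = total / number
= 2384191 / 446
= 5345.7197


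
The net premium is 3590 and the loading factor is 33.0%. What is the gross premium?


Gross = net * (1 + loading)
= 3590 * (1 + 0.33)
= 3590 * 1.33
= 4774.7


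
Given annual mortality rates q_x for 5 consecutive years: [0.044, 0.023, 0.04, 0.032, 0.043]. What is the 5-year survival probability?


p_k = 1 - q_k for each year
Survival = product of (1 - q_k)
= 0.956 * 0.977 * 0.96 * 0.968 * 0.957
= 0.8306


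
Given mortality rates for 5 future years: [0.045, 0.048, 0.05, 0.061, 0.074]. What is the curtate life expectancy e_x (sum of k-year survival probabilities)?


e_x = sum_{k=1}^{n} k_p_x
k_p_x values:
  1_p_x = 0.955
  2_p_x = 0.90916
  3_p_x = 0.863702
  4_p_x = 0.811016
  5_p_x = 0.751001
e_x = 4.2899


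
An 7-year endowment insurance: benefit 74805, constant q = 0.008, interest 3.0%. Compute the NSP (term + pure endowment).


Term component = 3643.6062
Pure endowment = 7_p_x * v^7 * benefit = 0.945326 * 0.813092 * 74805 = 57497.8704
NSP = 61141.4766


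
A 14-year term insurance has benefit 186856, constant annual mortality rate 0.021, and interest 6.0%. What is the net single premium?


NSP = benefit * sum_{k=0}^{n-1} k_p_x * q * v^(k+1)
With constant q=0.021, v=0.943396
Sum = 0.174065
NSP = 186856 * 0.174065
= 32525.1074


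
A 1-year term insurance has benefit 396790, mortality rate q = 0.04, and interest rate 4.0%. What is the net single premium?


NSP = benefit * q * v
v = 1/(1+i) = 0.961538
NSP = 396790 * 0.04 * 0.961538
= 15261.1538


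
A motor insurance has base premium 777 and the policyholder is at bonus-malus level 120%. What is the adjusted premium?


adjusted = base * BM_level / 100
= 777 * 120 / 100
= 777 * 1.2
= 932.4


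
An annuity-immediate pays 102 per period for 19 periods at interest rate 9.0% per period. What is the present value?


PV = PMT * (1 - (1+i)^(-n)) / i
= 102 * (1 - (1+0.09)^(-19)) / 0.09
= 102 * (1 - 0.19449) / 0.09
= 102 * 8.950115
= 912.9117


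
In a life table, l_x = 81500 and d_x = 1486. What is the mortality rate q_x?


q_x = d_x / l_x
= 1486 / 81500
= 0.0182


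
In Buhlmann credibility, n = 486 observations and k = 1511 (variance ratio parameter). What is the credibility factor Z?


Z = n / (n + k)
= 486 / (486 + 1511)
= 486 / 1997
= 0.2434


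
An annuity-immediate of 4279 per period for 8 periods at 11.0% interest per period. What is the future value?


FV = PMT * ((1+i)^n - 1) / i
= 4279 * ((1.11)^8 - 1) / 0.11
= 4279 * (2.304538 - 1) / 0.11
= 50746.5192


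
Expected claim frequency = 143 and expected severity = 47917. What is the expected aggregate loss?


E[S] = E[N] * E[X]
= 143 * 47917
= 6.8521e+06


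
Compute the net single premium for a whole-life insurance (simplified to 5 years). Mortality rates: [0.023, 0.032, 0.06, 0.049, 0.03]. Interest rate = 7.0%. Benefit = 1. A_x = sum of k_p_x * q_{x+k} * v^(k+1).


v = 0.934579
Year 0: k_p_x=1.0, q=0.023, term=0.021495
Year 1: k_p_x=0.977, q=0.032, term=0.027307
Year 2: k_p_x=0.945736, q=0.06, term=0.04632
Year 3: k_p_x=0.888992, q=0.049, term=0.033232
Year 4: k_p_x=0.845431, q=0.03, term=0.018083
A_x = 0.1464


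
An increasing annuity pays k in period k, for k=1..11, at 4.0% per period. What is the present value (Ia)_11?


(Ia)_n = sum_{k=1}^{n} k * v^k, v = 1/(1+i)
v = 0.961538
Sum computed term by term:
(Ia)_11 = 49.1376


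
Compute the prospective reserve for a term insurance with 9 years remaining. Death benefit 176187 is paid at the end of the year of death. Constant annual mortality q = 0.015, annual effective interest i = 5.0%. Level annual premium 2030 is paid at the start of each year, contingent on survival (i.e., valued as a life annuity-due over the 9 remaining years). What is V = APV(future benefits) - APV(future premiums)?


v = 1/(1+i) = 0.952381
APV(future benefits) per unit = sum_{k=0}^{8} k_p_x * q * v^(k+1) = 0.100932
APV(future benefits) = 176187 * 0.100932 = 17782.8514
Life annuity-due factor ä_{x:9} = sum_{k=0}^{8} k_p_x * v^k = 7.065218
APV(future premiums) = 2030 * 7.065218 = 14342.393
V = 17782.8514 - 14342.393
= 3440.4585


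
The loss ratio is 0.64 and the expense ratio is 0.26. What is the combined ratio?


Combined ratio = loss ratio + expense ratio
= 0.64 + 0.26
= 0.9


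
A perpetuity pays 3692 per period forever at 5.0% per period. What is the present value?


PV = PMT / i
= 3692 / 0.05
= 73840.0


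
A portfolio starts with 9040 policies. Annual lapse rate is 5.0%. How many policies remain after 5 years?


remaining = initial * (1 - lapse)^years
= 9040 * (1 - 0.05)^5
= 9040 * 0.773781
= 6994.9797


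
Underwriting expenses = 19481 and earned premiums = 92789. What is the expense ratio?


Expense ratio = expenses / premiums
= 19481 / 92789
= 0.2099


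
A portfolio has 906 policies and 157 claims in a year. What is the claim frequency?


frequency = claims / policies
= 157 / 906
= 0.1733


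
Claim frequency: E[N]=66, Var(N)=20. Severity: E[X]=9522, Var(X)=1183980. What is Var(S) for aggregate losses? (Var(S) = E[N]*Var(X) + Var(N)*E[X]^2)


Var(S) = E[N]*Var(X) + Var(N)*E[X]^2
= 66*1183980 + 20*9522^2
= 78142680 + 1813369680
= 1.8915e+09


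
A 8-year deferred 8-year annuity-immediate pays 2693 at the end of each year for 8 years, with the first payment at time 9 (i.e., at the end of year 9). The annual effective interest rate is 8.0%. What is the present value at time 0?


PV at time 8 of the 8-year annuity-immediate:
a_n = 2693 * (1-(1+0.08)^(-8))/0.08 = 15475.6987
Discount back 8 years to time 0:
PV = 15475.6987 * (1+0.08)^(-8)
= 15475.6987 * 0.540269
= 8361.0385


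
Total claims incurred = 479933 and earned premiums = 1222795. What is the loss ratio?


Loss ratio = claims / premiums
= 479933 / 1222795
= 0.3925


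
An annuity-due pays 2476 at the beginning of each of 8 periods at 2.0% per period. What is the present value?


PV_due = PMT * (1-(1+i)^(-n))/i * (1+i)
PV_immediate = 18137.892
PV_due = 18137.892 * 1.02
= 18500.6499


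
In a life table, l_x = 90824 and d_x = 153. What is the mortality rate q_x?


q_x = d_x / l_x
= 153 / 90824
= 0.0017


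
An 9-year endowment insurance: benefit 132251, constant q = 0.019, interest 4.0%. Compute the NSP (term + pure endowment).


Term component = 17411.2855
Pure endowment = 9_p_x * v^9 * benefit = 0.841436 * 0.702587 * 132251 = 78184.3765
NSP = 95595.6621


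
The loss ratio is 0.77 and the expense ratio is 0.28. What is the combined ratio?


Combined ratio = loss ratio + expense ratio
= 0.77 + 0.28
= 1.05


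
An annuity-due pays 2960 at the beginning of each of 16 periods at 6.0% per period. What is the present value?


PV_due = PMT * (1-(1+i)^(-n))/i * (1+i)
PV_immediate = 29913.45
PV_due = 29913.45 * 1.06
= 31708.257


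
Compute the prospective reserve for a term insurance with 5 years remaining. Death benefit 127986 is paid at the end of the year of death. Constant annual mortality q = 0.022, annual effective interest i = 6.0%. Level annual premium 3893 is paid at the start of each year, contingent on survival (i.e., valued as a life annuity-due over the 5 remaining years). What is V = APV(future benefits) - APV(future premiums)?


v = 1/(1+i) = 0.943396
APV(future benefits) per unit = sum_{k=0}^{4} k_p_x * q * v^(k+1) = 0.088913
APV(future benefits) = 127986 * 0.088913 = 11379.5915
Life annuity-due factor ä_{x:5} = sum_{k=0}^{4} k_p_x * v^k = 4.28398
APV(future premiums) = 3893 * 4.28398 = 16677.5325
V = 11379.5915 - 16677.5325
= -5297.941


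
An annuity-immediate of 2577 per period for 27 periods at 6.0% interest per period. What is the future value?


FV = PMT * ((1+i)^n - 1) / i
= 2577 * ((1.06)^27 - 1) / 0.06
= 2577 * (4.822346 - 1) / 0.06
= 164169.7582


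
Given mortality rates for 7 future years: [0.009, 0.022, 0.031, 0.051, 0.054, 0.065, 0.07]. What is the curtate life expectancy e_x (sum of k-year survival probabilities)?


e_x = sum_{k=1}^{n} k_p_x
k_p_x values:
  1_p_x = 0.991
  2_p_x = 0.969198
  3_p_x = 0.939153
  4_p_x = 0.891256
  5_p_x = 0.843128
  6_p_x = 0.788325
  7_p_x = 0.733142
e_x = 6.1552


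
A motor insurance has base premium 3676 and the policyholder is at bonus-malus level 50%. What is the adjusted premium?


adjusted = base * BM_level / 100
= 3676 * 50 / 100
= 3676 * 0.5
= 1838.0


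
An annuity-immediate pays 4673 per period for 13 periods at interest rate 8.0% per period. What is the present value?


PV = PMT * (1 - (1+i)^(-n)) / i
= 4673 * (1 - (1+0.08)^(-13)) / 0.08
= 4673 * (1 - 0.367698) / 0.08
= 4673 * 7.903776
= 36934.345


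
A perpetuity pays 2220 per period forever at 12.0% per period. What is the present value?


PV = PMT / i
= 2220 / 0.12
= 18500.0


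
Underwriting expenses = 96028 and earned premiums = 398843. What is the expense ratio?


Expense ratio = expenses / premiums
= 96028 / 398843
= 0.2408


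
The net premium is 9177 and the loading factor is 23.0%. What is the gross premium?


Gross = net * (1 + loading)
= 9177 * (1 + 0.23)
= 9177 * 1.23
= 11287.71


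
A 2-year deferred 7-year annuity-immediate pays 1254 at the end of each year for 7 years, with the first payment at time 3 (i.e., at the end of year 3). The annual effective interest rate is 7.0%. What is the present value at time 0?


PV at time 2 of the 7-year annuity-immediate:
a_n = 1254 * (1-(1+0.07)^(-7))/0.07 = 6758.1689
Discount back 2 years to time 0:
PV = 6758.1689 * (1+0.07)^(-2)
= 6758.1689 * 0.873439
= 5902.8465


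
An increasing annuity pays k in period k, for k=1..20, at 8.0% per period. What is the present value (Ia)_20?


(Ia)_n = sum_{k=1}^{n} k * v^k, v = 1/(1+i)
v = 0.925926
Sum computed term by term:
(Ia)_20 = 78.9079


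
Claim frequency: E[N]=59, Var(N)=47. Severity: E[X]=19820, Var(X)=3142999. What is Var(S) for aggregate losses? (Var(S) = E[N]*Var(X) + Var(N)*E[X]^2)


Var(S) = E[N]*Var(X) + Var(N)*E[X]^2
= 59*3142999 + 47*19820^2
= 185436941 + 18463122800
= 1.8649e+10


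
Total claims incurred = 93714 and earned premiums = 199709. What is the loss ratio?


Loss ratio = claims / premiums
= 93714 / 199709
= 0.4693


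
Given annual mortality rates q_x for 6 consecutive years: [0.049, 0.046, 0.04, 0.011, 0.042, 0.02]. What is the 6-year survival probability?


p_k = 1 - q_k for each year
Survival = product of (1 - q_k)
= 0.951 * 0.954 * 0.96 * 0.989 * 0.958 * 0.98
= 0.8087


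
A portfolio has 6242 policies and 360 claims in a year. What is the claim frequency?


frequency = claims / policies
= 360 / 6242
= 0.0577


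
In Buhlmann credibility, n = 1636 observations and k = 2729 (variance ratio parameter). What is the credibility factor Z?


Z = n / (n + k)
= 1636 / (1636 + 2729)
= 1636 / 4365
= 0.3748


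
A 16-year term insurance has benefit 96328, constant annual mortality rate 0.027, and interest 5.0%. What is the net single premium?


NSP = benefit * sum_{k=0}^{n-1} k_p_x * q * v^(k+1)
With constant q=0.027, v=0.952381
Sum = 0.24698
NSP = 96328 * 0.24698
= 23791.1051


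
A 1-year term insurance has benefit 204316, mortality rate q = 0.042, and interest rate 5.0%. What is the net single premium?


NSP = benefit * q * v
v = 1/(1+i) = 0.952381
NSP = 204316 * 0.042 * 0.952381
= 8172.64


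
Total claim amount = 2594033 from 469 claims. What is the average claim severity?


severity = total / number
= 2594033 / 469
= 5530.9872


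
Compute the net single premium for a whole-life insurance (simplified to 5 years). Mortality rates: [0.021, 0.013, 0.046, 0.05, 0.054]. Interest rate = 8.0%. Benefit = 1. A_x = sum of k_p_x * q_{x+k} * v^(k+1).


v = 0.925926
Year 0: k_p_x=1.0, q=0.021, term=0.019444
Year 1: k_p_x=0.979, q=0.013, term=0.010911
Year 2: k_p_x=0.966273, q=0.046, term=0.035285
Year 3: k_p_x=0.921824, q=0.05, term=0.033878
Year 4: k_p_x=0.875733, q=0.054, term=0.032185
A_x = 0.1317


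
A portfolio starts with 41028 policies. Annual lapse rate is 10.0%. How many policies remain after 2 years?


remaining = initial * (1 - lapse)^years
= 41028 * (1 - 0.1)^2
= 41028 * 0.81
= 33232.68


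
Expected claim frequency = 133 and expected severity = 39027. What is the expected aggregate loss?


E[S] = E[N] * E[X]
= 133 * 39027
= 5.1906e+06


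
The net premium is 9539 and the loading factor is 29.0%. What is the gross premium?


Gross = net * (1 + loading)
= 9539 * (1 + 0.29)
= 9539 * 1.29
= 12305.31


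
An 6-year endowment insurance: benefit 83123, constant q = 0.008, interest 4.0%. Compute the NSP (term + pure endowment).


Term component = 3420.0946
Pure endowment = 6_p_x * v^6 * benefit = 0.95295 * 0.790315 * 83123 = 62602.4321
NSP = 66022.5268


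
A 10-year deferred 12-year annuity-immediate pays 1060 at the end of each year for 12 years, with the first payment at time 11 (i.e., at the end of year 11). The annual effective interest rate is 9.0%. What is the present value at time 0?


PV at time 10 of the 12-year annuity-immediate:
a_n = 1060 * (1-(1+0.09)^(-12))/0.09 = 7590.3688
Discount back 10 years to time 0:
PV = 7590.3688 * (1+0.09)^(-10)
= 7590.3688 * 0.422411
= 3206.2538


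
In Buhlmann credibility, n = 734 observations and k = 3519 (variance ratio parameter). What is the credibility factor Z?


Z = n / (n + k)
= 734 / (734 + 3519)
= 734 / 4253
= 0.1726


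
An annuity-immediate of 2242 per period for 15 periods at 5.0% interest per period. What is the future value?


FV = PMT * ((1+i)^n - 1) / i
= 2242 * ((1.05)^15 - 1) / 0.05
= 2242 * (2.078928 - 1) / 0.05
= 48379.1396


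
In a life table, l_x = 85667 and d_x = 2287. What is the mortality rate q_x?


q_x = d_x / l_x
= 2287 / 85667
= 0.0267


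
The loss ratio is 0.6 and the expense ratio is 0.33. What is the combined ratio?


Combined ratio = loss ratio + expense ratio
= 0.6 + 0.33
= 0.93


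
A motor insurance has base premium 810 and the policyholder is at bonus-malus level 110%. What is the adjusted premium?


adjusted = base * BM_level / 100
= 810 * 110 / 100
= 810 * 1.1
= 891.0


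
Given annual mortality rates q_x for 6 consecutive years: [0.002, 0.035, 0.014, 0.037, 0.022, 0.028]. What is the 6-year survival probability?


p_k = 1 - q_k for each year
Survival = product of (1 - q_k)
= 0.998 * 0.965 * 0.986 * 0.963 * 0.978 * 0.972
= 0.8693


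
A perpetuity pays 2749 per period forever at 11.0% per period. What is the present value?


PV = PMT / i
= 2749 / 0.11
= 24990.9091


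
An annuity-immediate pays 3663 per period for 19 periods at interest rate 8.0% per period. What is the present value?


PV = PMT * (1 - (1+i)^(-n)) / i
= 3663 * (1 - (1+0.08)^(-19)) / 0.08
= 3663 * (1 - 0.231712) / 0.08
= 3663 * 9.603599
= 35177.9839


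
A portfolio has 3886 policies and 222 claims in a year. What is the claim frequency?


frequency = claims / policies
= 222 / 3886
= 0.0571


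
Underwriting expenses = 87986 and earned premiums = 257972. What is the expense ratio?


Expense ratio = expenses / premiums
= 87986 / 257972
= 0.3411


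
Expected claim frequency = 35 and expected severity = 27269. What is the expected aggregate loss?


E[S] = E[N] * E[X]
= 35 * 27269
= 954415


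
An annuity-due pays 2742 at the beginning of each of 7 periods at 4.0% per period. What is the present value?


PV_due = PMT * (1-(1+i)^(-n))/i * (1+i)
PV_immediate = 16457.6339
PV_due = 16457.6339 * 1.04
= 17115.9393


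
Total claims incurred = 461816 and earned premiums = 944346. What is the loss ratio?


Loss ratio = claims / premiums
= 461816 / 944346
= 0.489


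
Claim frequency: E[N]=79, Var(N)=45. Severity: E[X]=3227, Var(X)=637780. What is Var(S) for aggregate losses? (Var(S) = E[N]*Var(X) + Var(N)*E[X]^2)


Var(S) = E[N]*Var(X) + Var(N)*E[X]^2
= 79*637780 + 45*3227^2
= 50384620 + 468608805
= 5.1899e+08


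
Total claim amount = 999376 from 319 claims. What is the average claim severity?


severity = total / number
= 999376 / 319
= 3132.8401


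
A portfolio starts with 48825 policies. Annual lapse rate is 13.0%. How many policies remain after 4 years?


remaining = initial * (1 - lapse)^years
= 48825 * (1 - 0.13)^4
= 48825 * 0.572898
= 27971.7258


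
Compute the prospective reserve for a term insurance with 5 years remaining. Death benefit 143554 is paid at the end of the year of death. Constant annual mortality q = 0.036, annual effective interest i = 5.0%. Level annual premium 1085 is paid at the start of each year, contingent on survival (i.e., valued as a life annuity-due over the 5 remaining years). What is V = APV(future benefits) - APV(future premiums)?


v = 1/(1+i) = 0.952381
APV(future benefits) per unit = sum_{k=0}^{4} k_p_x * q * v^(k+1) = 0.145554
APV(future benefits) = 143554 * 0.145554 = 20894.9034
Life annuity-due factor ä_{x:5} = sum_{k=0}^{4} k_p_x * v^k = 4.245334
APV(future premiums) = 1085 * 4.245334 = 4606.1874
V = 20894.9034 - 4606.1874
= 16288.716


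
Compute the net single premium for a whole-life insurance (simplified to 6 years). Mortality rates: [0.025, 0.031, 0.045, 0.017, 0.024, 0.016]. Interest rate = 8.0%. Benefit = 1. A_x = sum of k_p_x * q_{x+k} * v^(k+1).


v = 0.925926
Year 0: k_p_x=1.0, q=0.025, term=0.023148
Year 1: k_p_x=0.975, q=0.031, term=0.025913
Year 2: k_p_x=0.944775, q=0.045, term=0.03375
Year 3: k_p_x=0.90226, q=0.017, term=0.011274
Year 4: k_p_x=0.886922, q=0.024, term=0.014487
Year 5: k_p_x=0.865636, q=0.016, term=0.008728
A_x = 0.1173


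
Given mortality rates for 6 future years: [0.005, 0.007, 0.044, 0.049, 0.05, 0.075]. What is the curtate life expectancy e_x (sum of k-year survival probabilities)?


e_x = sum_{k=1}^{n} k_p_x
k_p_x values:
  1_p_x = 0.995
  2_p_x = 0.988035
  3_p_x = 0.944561
  4_p_x = 0.898278
  5_p_x = 0.853364
  6_p_x = 0.789362
e_x = 5.4686


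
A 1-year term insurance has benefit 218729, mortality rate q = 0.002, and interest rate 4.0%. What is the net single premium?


NSP = benefit * q * v
v = 1/(1+i) = 0.961538
NSP = 218729 * 0.002 * 0.961538
= 420.6327


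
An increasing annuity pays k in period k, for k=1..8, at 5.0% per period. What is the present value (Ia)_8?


(Ia)_n = sum_{k=1}^{n} k * v^k, v = 1/(1+i)
v = 0.952381
Sum computed term by term:
(Ia)_8 = 27.4332


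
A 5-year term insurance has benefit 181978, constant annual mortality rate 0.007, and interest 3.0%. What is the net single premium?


NSP = benefit * sum_{k=0}^{n-1} k_p_x * q * v^(k+1)
With constant q=0.007, v=0.970874
Sum = 0.031625
NSP = 181978 * 0.031625
= 5755.1258


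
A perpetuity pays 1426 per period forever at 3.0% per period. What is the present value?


PV = PMT / i
= 1426 / 0.03
= 47533.3333


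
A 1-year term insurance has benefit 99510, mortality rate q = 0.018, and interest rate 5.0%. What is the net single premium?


NSP = benefit * q * v
v = 1/(1+i) = 0.952381
NSP = 99510 * 0.018 * 0.952381
= 1705.8857


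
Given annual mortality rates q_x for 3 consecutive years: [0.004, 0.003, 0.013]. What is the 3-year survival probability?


p_k = 1 - q_k for each year
Survival = product of (1 - q_k)
= 0.996 * 0.997 * 0.987
= 0.9801


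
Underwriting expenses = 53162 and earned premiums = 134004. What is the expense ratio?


Expense ratio = expenses / premiums
= 53162 / 134004
= 0.3967


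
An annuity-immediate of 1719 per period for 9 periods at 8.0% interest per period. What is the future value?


FV = PMT * ((1+i)^n - 1) / i
= 1719 * ((1.08)^9 - 1) / 0.08
= 1719 * (1.999005 - 1) / 0.08
= 21466.1119


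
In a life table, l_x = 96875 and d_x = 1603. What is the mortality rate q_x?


q_x = d_x / l_x
= 1603 / 96875
= 0.0165


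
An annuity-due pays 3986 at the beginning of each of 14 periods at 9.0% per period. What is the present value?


PV_due = PMT * (1-(1+i)^(-n))/i * (1+i)
PV_immediate = 31035.5954
PV_due = 31035.5954 * 1.09
= 33828.799


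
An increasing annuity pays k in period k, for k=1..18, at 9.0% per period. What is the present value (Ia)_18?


(Ia)_n = sum_{k=1}^{n} k * v^k, v = 1/(1+i)
v = 0.917431
Sum computed term by term:
(Ia)_18 = 63.6416


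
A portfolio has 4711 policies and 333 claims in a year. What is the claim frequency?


frequency = claims / policies
= 333 / 4711
= 0.0707


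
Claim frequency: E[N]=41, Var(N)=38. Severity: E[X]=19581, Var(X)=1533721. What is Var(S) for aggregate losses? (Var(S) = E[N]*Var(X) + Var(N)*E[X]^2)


Var(S) = E[N]*Var(X) + Var(N)*E[X]^2
= 41*1533721 + 38*19581^2
= 62882561 + 14569791318
= 1.4633e+10


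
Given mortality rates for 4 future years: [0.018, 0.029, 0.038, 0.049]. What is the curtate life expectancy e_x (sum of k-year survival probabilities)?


e_x = sum_{k=1}^{n} k_p_x
k_p_x values:
  1_p_x = 0.982
  2_p_x = 0.953522
  3_p_x = 0.917288
  4_p_x = 0.872341
e_x = 3.7252


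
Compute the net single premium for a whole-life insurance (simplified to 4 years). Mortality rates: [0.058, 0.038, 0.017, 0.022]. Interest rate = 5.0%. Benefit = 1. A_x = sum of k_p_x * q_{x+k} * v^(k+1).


v = 0.952381
Year 0: k_p_x=1.0, q=0.058, term=0.055238
Year 1: k_p_x=0.942, q=0.038, term=0.032468
Year 2: k_p_x=0.906204, q=0.017, term=0.013308
Year 3: k_p_x=0.890799, q=0.022, term=0.016123
A_x = 0.1171


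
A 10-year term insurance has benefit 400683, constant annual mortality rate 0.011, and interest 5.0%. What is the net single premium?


NSP = benefit * sum_{k=0}^{n-1} k_p_x * q * v^(k+1)
With constant q=0.011, v=0.952381
Sum = 0.081214
NSP = 400683 * 0.081214
= 32541.2204


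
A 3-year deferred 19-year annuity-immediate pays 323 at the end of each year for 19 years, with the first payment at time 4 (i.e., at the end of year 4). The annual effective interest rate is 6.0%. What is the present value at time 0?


PV at time 3 of the 19-year annuity-immediate:
a_n = 323 * (1-(1+0.06)^(-19))/0.06 = 3604.0716
Discount back 3 years to time 0:
PV = 3604.0716 * (1+0.06)^(-3)
= 3604.0716 * 0.839619
= 3026.048


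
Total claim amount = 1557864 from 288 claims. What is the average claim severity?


severity = total / number
= 1557864 / 288
= 5409.25


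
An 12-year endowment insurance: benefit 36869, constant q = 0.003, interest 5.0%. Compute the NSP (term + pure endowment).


Term component = 965.9982
Pure endowment = 12_p_x * v^12 * benefit = 0.964588 * 0.556837 * 36869 = 19803.0311
NSP = 20769.0293


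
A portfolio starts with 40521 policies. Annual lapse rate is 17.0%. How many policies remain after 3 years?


remaining = initial * (1 - lapse)^years
= 40521 * (1 - 0.17)^3
= 40521 * 0.571787
= 23169.381


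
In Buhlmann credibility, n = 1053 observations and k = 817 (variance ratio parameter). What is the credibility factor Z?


Z = n / (n + k)
= 1053 / (1053 + 817)
= 1053 / 1870
= 0.5631


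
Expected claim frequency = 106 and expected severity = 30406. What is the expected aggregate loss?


E[S] = E[N] * E[X]
= 106 * 30406
= 3.2230e+06


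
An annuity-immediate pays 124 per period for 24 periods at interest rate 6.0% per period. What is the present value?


PV = PMT * (1 - (1+i)^(-n)) / i
= 124 * (1 - (1+0.06)^(-24)) / 0.06
= 124 * (1 - 0.246979) / 0.06
= 124 * 12.550358
= 1556.2443


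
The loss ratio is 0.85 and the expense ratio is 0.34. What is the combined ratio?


Combined ratio = loss ratio + expense ratio
= 0.85 + 0.34
= 1.19


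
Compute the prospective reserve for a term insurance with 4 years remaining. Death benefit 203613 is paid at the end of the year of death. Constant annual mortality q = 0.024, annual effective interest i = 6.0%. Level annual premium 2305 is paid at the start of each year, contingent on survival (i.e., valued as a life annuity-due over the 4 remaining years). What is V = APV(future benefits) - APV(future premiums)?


v = 1/(1+i) = 0.943396
APV(future benefits) per unit = sum_{k=0}^{3} k_p_x * q * v^(k+1) = 0.080358
APV(future benefits) = 203613 * 0.080358 = 16361.9561
Life annuity-due factor ä_{x:4} = sum_{k=0}^{3} k_p_x * v^k = 3.54915
APV(future premiums) = 2305 * 3.54915 = 8180.7906
V = 16361.9561 - 8180.7906
= 8181.1656


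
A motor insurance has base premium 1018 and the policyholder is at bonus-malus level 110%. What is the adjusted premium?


adjusted = base * BM_level / 100
= 1018 * 110 / 100
= 1018 * 1.1
= 1119.8


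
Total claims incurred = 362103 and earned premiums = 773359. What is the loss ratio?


Loss ratio = claims / premiums
= 362103 / 773359
= 0.4682


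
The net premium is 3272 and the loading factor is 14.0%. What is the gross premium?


Gross = net * (1 + loading)
= 3272 * (1 + 0.14)
= 3272 * 1.14
= 3730.08


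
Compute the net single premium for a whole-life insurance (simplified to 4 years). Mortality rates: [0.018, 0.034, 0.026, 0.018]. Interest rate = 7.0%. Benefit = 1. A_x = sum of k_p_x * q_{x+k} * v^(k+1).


v = 0.934579
Year 0: k_p_x=1.0, q=0.018, term=0.016822
Year 1: k_p_x=0.982, q=0.034, term=0.029162
Year 2: k_p_x=0.948612, q=0.026, term=0.020133
Year 3: k_p_x=0.923948, q=0.018, term=0.012688
A_x = 0.0788


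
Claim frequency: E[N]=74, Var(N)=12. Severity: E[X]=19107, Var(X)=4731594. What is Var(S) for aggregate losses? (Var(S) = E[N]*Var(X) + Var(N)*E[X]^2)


Var(S) = E[N]*Var(X) + Var(N)*E[X]^2
= 74*4731594 + 12*19107^2
= 350137956 + 4380929388
= 4.7311e+09


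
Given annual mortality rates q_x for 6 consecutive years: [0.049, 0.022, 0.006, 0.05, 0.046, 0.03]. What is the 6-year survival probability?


p_k = 1 - q_k for each year
Survival = product of (1 - q_k)
= 0.951 * 0.978 * 0.994 * 0.95 * 0.954 * 0.97
= 0.8127


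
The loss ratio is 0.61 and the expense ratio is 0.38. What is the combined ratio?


Combined ratio = loss ratio + expense ratio
= 0.61 + 0.38
= 0.99


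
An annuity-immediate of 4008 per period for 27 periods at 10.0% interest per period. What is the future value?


FV = PMT * ((1+i)^n - 1) / i
= 4008 * ((1.1)^27 - 1) / 0.1
= 4008 * (13.109994 - 1) / 0.1
= 485368.5672


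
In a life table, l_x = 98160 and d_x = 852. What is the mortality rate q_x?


q_x = d_x / l_x
= 852 / 98160
= 0.0087


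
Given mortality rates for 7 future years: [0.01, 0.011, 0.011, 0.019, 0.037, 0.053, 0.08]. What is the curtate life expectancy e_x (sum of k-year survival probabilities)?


e_x = sum_{k=1}^{n} k_p_x
k_p_x values:
  1_p_x = 0.99
  2_p_x = 0.97911
  3_p_x = 0.96834
  4_p_x = 0.949941
  5_p_x = 0.914794
  6_p_x = 0.866309
  7_p_x = 0.797005
e_x = 6.4655


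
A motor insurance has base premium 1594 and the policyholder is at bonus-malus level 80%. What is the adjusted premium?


adjusted = base * BM_level / 100
= 1594 * 80 / 100
= 1594 * 0.8
= 1275.2


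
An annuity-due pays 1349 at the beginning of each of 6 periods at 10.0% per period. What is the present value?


PV_due = PMT * (1-(1+i)^(-n))/i * (1+i)
PV_immediate = 5875.2467
PV_due = 5875.2467 * 1.1
= 6462.7714


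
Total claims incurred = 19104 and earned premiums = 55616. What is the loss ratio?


Loss ratio = claims / premiums
= 19104 / 55616
= 0.3435


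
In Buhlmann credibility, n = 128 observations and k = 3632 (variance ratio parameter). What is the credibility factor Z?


Z = n / (n + k)
= 128 / (128 + 3632)
= 128 / 3760
= 0.034


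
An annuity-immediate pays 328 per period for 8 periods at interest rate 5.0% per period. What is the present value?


PV = PMT * (1 - (1+i)^(-n)) / i
= 328 * (1 - (1+0.05)^(-8)) / 0.05
= 328 * (1 - 0.676839) / 0.05
= 328 * 6.463213
= 2119.9338


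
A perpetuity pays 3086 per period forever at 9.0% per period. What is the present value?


PV = PMT / i
= 3086 / 0.09
= 34288.8889


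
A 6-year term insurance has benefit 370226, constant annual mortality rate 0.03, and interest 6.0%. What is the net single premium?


NSP = benefit * sum_{k=0}^{n-1} k_p_x * q * v^(k+1)
With constant q=0.03, v=0.943396
Sum = 0.137596
NSP = 370226 * 0.137596
= 50941.568


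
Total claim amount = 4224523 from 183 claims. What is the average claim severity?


severity = total / number
= 4224523 / 183
= 23084.8251


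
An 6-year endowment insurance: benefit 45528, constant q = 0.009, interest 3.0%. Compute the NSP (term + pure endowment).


Term component = 2172.0478
Pure endowment = 6_p_x * v^6 * benefit = 0.947201 * 0.837484 * 45528 = 36115.7927
NSP = 38287.8405


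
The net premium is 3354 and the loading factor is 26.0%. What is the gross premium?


Gross = net * (1 + loading)
= 3354 * (1 + 0.26)
= 3354 * 1.26
= 4226.04


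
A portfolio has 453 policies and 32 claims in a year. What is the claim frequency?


frequency = claims / policies
= 32 / 453
= 0.0706


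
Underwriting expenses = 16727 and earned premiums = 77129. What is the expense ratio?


Expense ratio = expenses / premiums
= 16727 / 77129
= 0.2169


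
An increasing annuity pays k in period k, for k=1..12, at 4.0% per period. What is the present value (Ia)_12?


(Ia)_n = sum_{k=1}^{n} k * v^k, v = 1/(1+i)
v = 0.961538
Sum computed term by term:
(Ia)_12 = 56.6328


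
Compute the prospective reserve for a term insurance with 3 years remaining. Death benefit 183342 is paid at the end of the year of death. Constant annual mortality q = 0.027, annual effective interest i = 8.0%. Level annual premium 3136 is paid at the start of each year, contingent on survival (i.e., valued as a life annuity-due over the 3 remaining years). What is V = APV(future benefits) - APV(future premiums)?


v = 1/(1+i) = 0.925926
APV(future benefits) per unit = sum_{k=0}^{2} k_p_x * q * v^(k+1) = 0.067815
APV(future benefits) = 183342 * 0.067815 = 12433.3077
Life annuity-due factor ä_{x:3} = sum_{k=0}^{2} k_p_x * v^k = 2.712593
APV(future premiums) = 3136 * 2.712593 = 8506.6931
V = 12433.3077 - 8506.6931
= 3926.6146


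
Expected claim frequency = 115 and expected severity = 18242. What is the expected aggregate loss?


E[S] = E[N] * E[X]
= 115 * 18242
= 2.0978e+06


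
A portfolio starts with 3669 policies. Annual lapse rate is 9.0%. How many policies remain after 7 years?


remaining = initial * (1 - lapse)^years
= 3669 * (1 - 0.09)^7
= 3669 * 0.516761
= 1895.9962


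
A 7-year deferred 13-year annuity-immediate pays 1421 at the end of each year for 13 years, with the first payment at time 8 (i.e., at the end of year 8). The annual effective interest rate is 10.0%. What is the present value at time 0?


PV at time 7 of the 13-year annuity-immediate:
a_n = 1421 * (1-(1+0.1)^(-13))/0.1 = 10093.8692
Discount back 7 years to time 0:
PV = 10093.8692 * (1+0.1)^(-7)
= 10093.8692 * 0.513158
= 5179.7509
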